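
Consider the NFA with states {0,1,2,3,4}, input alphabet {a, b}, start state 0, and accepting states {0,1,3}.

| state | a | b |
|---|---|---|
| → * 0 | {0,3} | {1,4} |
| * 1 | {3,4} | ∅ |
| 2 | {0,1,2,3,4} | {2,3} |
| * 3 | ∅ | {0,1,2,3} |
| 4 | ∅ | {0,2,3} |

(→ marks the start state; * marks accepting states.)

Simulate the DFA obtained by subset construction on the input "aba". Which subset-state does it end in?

{0,1,2,3,4}

Start: {0}.
δ(0,a) = {0,3}.
Union: {0,3}.
After a: {0,3}.
δ(0,b) = {1,4}; δ(3,b) = {0,1,2,3}.
Union: {0,1,2,3,4}.
After b: {0,1,2,3,4}.
δ(0,a) = {0,3}; δ(1,a) = {3,4}; δ(2,a) = {0,1,2,3,4}; δ(3,a) = ∅; δ(4,a) = ∅.
Union: {0,1,2,3,4}.
After a: {0,1,2,3,4}.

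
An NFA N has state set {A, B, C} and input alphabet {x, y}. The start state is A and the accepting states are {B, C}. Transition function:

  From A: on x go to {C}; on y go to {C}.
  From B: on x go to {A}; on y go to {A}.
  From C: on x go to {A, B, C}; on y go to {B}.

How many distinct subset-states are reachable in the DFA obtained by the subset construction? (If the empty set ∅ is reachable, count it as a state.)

Start state of the DFA: {A}.
{A} --x--> {C}  [new]
{A} --y--> {C}  [seen]
{C} --x--> {A, B, C}  [new]
{C} --y--> {B}  [new]
{A, B, C} --x--> {A, B, C}  [seen]
{A, B, C} --y--> {A, B, C}  [seen]
{B} --x--> {A}  [seen]
{B} --y--> {A}  [seen]
Reachable DFA states: {A}, {C}, {A, B, C}, {B}.

4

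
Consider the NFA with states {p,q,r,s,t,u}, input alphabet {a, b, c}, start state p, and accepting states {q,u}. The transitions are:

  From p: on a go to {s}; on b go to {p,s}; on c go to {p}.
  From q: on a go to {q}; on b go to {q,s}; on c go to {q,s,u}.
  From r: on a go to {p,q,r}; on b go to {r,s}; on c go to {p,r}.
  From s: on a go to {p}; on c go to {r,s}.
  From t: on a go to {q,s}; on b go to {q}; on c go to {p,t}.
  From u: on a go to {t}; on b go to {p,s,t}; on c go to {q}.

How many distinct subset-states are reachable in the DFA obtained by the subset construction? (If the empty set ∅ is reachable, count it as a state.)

11

Start state of the DFA: {p}.
{p} --a--> {s}  [new]
{p} --b--> {p,s}  [new]
{p} --c--> {p}  [seen]
{s} --a--> {p}  [seen]
{s} --b--> ∅  [new]
{s} --c--> {r,s}  [new]
{p,s} --a--> {p,s}  [seen]
{p,s} --b--> {p,s}  [seen]
{p,s} --c--> {p,r,s}  [new]
∅ --a--> ∅  [seen]
∅ --b--> ∅  [seen]
∅ --c--> ∅  [seen]
{r,s} --a--> {p,q,r}  [new]
{r,s} --b--> {r,s}  [seen]
{r,s} --c--> {p,r,s}  [seen]
{p,r,s} --a--> {p,q,r,s}  [new]
{p,r,s} --b--> {p,r,s}  [seen]
{p,r,s} --c--> {p,r,s}  [seen]
{p,q,r} --a--> {p,q,r,s}  [seen]
{p,q,r} --b--> {p,q,r,s}  [seen]
{p,q,r} --c--> {p,q,r,s,u}  [new]
{p,q,r,s} --a--> {p,q,r,s}  [seen]
{p,q,r,s} --b--> {p,q,r,s}  [seen]
{p,q,r,s} --c--> {p,q,r,s,u}  [seen]
{p,q,r,s,u} --a--> {p,q,r,s,t}  [new]
{p,q,r,s,u} --b--> {p,q,r,s,t}  [seen]
{p,q,r,s,u} --c--> {p,q,r,s,u}  [seen]
{p,q,r,s,t} --a--> {p,q,r,s}  [seen]
{p,q,r,s,t} --b--> {p,q,r,s}  [seen]
{p,q,r,s,t} --c--> {p,q,r,s,t,u}  [new]
{p,q,r,s,t,u} --a--> {p,q,r,s,t}  [seen]
{p,q,r,s,t,u} --b--> {p,q,r,s,t}  [seen]
{p,q,r,s,t,u} --c--> {p,q,r,s,t,u}  [seen]
Reachable DFA states: {p}, {s}, {p,s}, ∅, {r,s}, {p,r,s}, {p,q,r}, {p,q,r,s}, {p,q,r,s,u}, {p,q,r,s,t}, {p,q,r,s,t,u}.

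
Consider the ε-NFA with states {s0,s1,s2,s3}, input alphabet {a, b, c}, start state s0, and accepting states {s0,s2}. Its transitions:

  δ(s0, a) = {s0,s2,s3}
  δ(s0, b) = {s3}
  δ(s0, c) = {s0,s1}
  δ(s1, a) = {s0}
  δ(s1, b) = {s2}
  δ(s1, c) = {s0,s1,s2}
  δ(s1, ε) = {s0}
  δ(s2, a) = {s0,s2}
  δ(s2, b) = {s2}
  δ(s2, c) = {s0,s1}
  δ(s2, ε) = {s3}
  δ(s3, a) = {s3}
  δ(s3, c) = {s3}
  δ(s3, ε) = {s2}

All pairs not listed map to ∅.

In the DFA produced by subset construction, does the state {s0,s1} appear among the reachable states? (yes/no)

Start state of the DFA: {s0} (ε-closure of the NFA start).
{s0} --a--> {s0,s2,s3}  [new]
{s0} --b--> {s2,s3}  [new]
{s0} --c--> {s0,s1}  [new]
{s0,s2,s3} --a--> {s0,s2,s3}  [seen]
{s0,s2,s3} --b--> {s2,s3}  [seen]
{s0,s2,s3} --c--> {s0,s1,s2,s3}  [new]
{s2,s3} --a--> {s0,s2,s3}  [seen]
{s2,s3} --b--> {s2,s3}  [seen]
{s2,s3} --c--> {s0,s1,s2,s3}  [seen]
{s0,s1} --a--> {s0,s2,s3}  [seen]
{s0,s1} --b--> {s2,s3}  [seen]
{s0,s1} --c--> {s0,s1,s2,s3}  [seen]
{s0,s1,s2,s3} --a--> {s0,s2,s3}  [seen]
{s0,s1,s2,s3} --b--> {s2,s3}  [seen]
{s0,s1,s2,s3} --c--> {s0,s1,s2,s3}  [seen]
Reachable DFA states: {s0}, {s0,s2,s3}, {s2,s3}, {s0,s1}, {s0,s1,s2,s3}.
{s0,s1} is among them.

yes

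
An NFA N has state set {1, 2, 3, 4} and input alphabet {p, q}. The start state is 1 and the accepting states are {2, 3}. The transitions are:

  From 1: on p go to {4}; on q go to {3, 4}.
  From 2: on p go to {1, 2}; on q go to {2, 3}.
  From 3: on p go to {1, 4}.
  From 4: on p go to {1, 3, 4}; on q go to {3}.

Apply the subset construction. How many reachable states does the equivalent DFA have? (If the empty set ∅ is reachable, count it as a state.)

7

Start state of the DFA: {1}.
{1} --p--> {4}  [new]
{1} --q--> {3, 4}  [new]
{4} --p--> {1, 3, 4}  [new]
{4} --q--> {3}  [new]
{3, 4} --p--> {1, 3, 4}  [seen]
{3, 4} --q--> {3}  [seen]
{1, 3, 4} --p--> {1, 3, 4}  [seen]
{1, 3, 4} --q--> {3, 4}  [seen]
{3} --p--> {1, 4}  [new]
{3} --q--> ∅  [new]
{1, 4} --p--> {1, 3, 4}  [seen]
{1, 4} --q--> {3, 4}  [seen]
∅ --p--> ∅  [seen]
∅ --q--> ∅  [seen]
Reachable DFA states: {1}, {4}, {3, 4}, {1, 3, 4}, {3}, {1, 4}, ∅.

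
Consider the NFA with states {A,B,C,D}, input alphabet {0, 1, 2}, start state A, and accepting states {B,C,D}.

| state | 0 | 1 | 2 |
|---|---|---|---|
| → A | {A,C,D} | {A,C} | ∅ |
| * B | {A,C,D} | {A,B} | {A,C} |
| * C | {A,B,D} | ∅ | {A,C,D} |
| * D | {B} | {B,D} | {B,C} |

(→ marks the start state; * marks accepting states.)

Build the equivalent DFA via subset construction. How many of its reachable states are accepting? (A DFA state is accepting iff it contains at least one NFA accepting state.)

3

Start state of the DFA: {A}.
{A} --0--> {A,C,D}  [new]
{A} --1--> {A,C}  [new]
{A} --2--> ∅  [new]
{A,C,D} --0--> {A,B,C,D}  [new]
{A,C,D} --1--> {A,B,C,D}  [seen]
{A,C,D} --2--> {A,B,C,D}  [seen]
{A,C} --0--> {A,B,C,D}  [seen]
{A,C} --1--> {A,C}  [seen]
{A,C} --2--> {A,C,D}  [seen]
∅ --0--> ∅  [seen]
∅ --1--> ∅  [seen]
∅ --2--> ∅  [seen]
{A,B,C,D} --0--> {A,B,C,D}  [seen]
{A,B,C,D} --1--> {A,B,C,D}  [seen]
{A,B,C,D} --2--> {A,B,C,D}  [seen]
Reachable DFA states: {A}, {A,C,D}, {A,C}, ∅, {A,B,C,D}.
Accepting DFA states (contain an NFA accepting state): {A,C,D}, {A,C}, {A,B,C,D}.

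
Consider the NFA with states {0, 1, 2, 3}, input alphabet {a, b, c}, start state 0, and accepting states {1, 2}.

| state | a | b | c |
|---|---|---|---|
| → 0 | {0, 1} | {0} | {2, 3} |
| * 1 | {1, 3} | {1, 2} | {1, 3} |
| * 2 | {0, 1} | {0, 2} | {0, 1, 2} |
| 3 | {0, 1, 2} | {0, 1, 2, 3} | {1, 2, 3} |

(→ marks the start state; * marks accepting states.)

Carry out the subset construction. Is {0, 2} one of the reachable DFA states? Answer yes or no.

no

Start state of the DFA: {0}.
{0} --a--> {0, 1}  [new]
{0} --b--> {0}  [seen]
{0} --c--> {2, 3}  [new]
{0, 1} --a--> {0, 1, 3}  [new]
{0, 1} --b--> {0, 1, 2}  [new]
{0, 1} --c--> {1, 2, 3}  [new]
{2, 3} --a--> {0, 1, 2}  [seen]
{2, 3} --b--> {0, 1, 2, 3}  [new]
{2, 3} --c--> {0, 1, 2, 3}  [seen]
{0, 1, 3} --a--> {0, 1, 2, 3}  [seen]
{0, 1, 3} --b--> {0, 1, 2, 3}  [seen]
{0, 1, 3} --c--> {1, 2, 3}  [seen]
{0, 1, 2} --a--> {0, 1, 3}  [seen]
{0, 1, 2} --b--> {0, 1, 2}  [seen]
{0, 1, 2} --c--> {0, 1, 2, 3}  [seen]
{1, 2, 3} --a--> {0, 1, 2, 3}  [seen]
{1, 2, 3} --b--> {0, 1, 2, 3}  [seen]
{1, 2, 3} --c--> {0, 1, 2, 3}  [seen]
{0, 1, 2, 3} --a--> {0, 1, 2, 3}  [seen]
{0, 1, 2, 3} --b--> {0, 1, 2, 3}  [seen]
{0, 1, 2, 3} --c--> {0, 1, 2, 3}  [seen]
Reachable DFA states: {0}, {0, 1}, {2, 3}, {0, 1, 3}, {0, 1, 2}, {1, 2, 3}, {0, 1, 2, 3}.
{0, 2} is not among them.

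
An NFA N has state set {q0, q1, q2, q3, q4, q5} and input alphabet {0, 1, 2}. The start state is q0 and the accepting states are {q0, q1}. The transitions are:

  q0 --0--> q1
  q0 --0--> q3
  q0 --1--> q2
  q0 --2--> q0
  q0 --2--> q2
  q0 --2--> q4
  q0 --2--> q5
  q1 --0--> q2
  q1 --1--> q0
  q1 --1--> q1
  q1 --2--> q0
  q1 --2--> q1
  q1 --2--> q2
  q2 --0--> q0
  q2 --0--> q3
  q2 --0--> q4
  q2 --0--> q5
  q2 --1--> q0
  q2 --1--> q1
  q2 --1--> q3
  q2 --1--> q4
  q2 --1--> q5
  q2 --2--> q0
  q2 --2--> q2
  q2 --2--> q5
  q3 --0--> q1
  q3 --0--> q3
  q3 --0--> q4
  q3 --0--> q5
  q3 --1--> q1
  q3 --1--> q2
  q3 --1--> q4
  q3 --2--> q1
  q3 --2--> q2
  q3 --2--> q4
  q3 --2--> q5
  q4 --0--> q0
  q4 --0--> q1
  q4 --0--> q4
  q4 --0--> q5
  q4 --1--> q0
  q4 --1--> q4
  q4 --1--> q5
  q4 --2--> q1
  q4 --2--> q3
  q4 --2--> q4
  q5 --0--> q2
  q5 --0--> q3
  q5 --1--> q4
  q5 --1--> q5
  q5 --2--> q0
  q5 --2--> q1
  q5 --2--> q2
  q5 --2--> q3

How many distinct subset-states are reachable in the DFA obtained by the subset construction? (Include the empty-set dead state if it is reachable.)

11

Start state of the DFA: {q0}.
{q0} --0--> {q1, q3}  [new]
{q0} --1--> {q2}  [new]
{q0} --2--> {q0, q2, q4, q5}  [new]
{q1, q3} --0--> {q1, q2, q3, q4, q5}  [new]
{q1, q3} --1--> {q0, q1, q2, q4}  [new]
{q1, q3} --2--> {q0, q1, q2, q4, q5}  [new]
{q2} --0--> {q0, q3, q4, q5}  [new]
{q2} --1--> {q0, q1, q3, q4, q5}  [new]
{q2} --2--> {q0, q2, q5}  [new]
{q0, q2, q4, q5} --0--> {q0, q1, q2, q3, q4, q5}  [new]
{q0, q2, q4, q5} --1--> {q0, q1, q2, q3, q4, q5}  [seen]
{q0, q2, q4, q5} --2--> {q0, q1, q2, q3, q4, q5}  [seen]
{q1, q2, q3, q4, q5} --0--> {q0, q1, q2, q3, q4, q5}  [seen]
{q1, q2, q3, q4, q5} --1--> {q0, q1, q2, q3, q4, q5}  [seen]
{q1, q2, q3, q4, q5} --2--> {q0, q1, q2, q3, q4, q5}  [seen]
{q0, q1, q2, q4} --0--> {q0, q1, q2, q3, q4, q5}  [seen]
{q0, q1, q2, q4} --1--> {q0, q1, q2, q3, q4, q5}  [seen]
{q0, q1, q2, q4} --2--> {q0, q1, q2, q3, q4, q5}  [seen]
{q0, q1, q2, q4, q5} --0--> {q0, q1, q2, q3, q4, q5}  [seen]
{q0, q1, q2, q4, q5} --1--> {q0, q1, q2, q3, q4, q5}  [seen]
{q0, q1, q2, q4, q5} --2--> {q0, q1, q2, q3, q4, q5}  [seen]
{q0, q3, q4, q5} --0--> {q0, q1, q2, q3, q4, q5}  [seen]
{q0, q3, q4, q5} --1--> {q0, q1, q2, q4, q5}  [seen]
{q0, q3, q4, q5} --2--> {q0, q1, q2, q3, q4, q5}  [seen]
{q0, q1, q3, q4, q5} --0--> {q0, q1, q2, q3, q4, q5}  [seen]
{q0, q1, q3, q4, q5} --1--> {q0, q1, q2, q4, q5}  [seen]
{q0, q1, q3, q4, q5} --2--> {q0, q1, q2, q3, q4, q5}  [seen]
{q0, q2, q5} --0--> {q0, q1, q2, q3, q4, q5}  [seen]
{q0, q2, q5} --1--> {q0, q1, q2, q3, q4, q5}  [seen]
{q0, q2, q5} --2--> {q0, q1, q2, q3, q4, q5}  [seen]
{q0, q1, q2, q3, q4, q5} --0--> {q0, q1, q2, q3, q4, q5}  [seen]
{q0, q1, q2, q3, q4, q5} --1--> {q0, q1, q2, q3, q4, q5}  [seen]
{q0, q1, q2, q3, q4, q5} --2--> {q0, q1, q2, q3, q4, q5}  [seen]
Reachable DFA states: {q0}, {q1, q3}, {q2}, {q0, q2, q4, q5}, {q1, q2, q3, q4, q5}, {q0, q1, q2, q4}, {q0, q1, q2, q4, q5}, {q0, q3, q4, q5}, {q0, q1, q3, q4, q5}, {q0, q2, q5}, {q0, q1, q2, q3, q4, q5}.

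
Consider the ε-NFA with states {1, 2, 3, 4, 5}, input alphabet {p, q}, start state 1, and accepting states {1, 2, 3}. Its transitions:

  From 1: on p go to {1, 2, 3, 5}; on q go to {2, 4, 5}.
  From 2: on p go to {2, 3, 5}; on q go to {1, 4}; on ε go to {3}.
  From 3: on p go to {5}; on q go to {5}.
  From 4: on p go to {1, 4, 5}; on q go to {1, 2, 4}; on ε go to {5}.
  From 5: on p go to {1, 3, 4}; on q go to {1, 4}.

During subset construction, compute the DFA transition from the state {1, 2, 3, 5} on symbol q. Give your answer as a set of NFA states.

δ(1,q) = {2, 4, 5}; δ(2,q) = {1, 4}; δ(3,q) = {5}; δ(5,q) = {1, 4}.
Union: {1, 2, 4, 5}.
ε-closure gives {1, 2, 3, 4, 5}.

{1, 2, 3, 4, 5}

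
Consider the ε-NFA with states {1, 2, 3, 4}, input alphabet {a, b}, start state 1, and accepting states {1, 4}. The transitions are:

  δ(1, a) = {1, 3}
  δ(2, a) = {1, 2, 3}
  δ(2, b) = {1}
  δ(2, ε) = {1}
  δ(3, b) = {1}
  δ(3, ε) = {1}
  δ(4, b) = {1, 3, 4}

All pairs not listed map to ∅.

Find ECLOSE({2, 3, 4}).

Begin with {2, 3, 4}.
2 →ε {1}; add 1.
ε-closure = {1, 2, 3, 4}.

{1, 2, 3, 4}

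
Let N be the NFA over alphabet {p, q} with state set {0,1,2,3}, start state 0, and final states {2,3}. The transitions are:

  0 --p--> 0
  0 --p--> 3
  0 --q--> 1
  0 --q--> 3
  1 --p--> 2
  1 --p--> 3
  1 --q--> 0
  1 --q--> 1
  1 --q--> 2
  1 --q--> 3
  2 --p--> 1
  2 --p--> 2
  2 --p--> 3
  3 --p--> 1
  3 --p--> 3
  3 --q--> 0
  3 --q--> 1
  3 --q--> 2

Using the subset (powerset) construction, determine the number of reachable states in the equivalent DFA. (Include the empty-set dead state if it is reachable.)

Start state of the DFA: {0}.
{0} --p--> {0,3}  [new]
{0} --q--> {1,3}  [new]
{0,3} --p--> {0,1,3}  [new]
{0,3} --q--> {0,1,2,3}  [new]
{1,3} --p--> {1,2,3}  [new]
{1,3} --q--> {0,1,2,3}  [seen]
{0,1,3} --p--> {0,1,2,3}  [seen]
{0,1,3} --q--> {0,1,2,3}  [seen]
{0,1,2,3} --p--> {0,1,2,3}  [seen]
{0,1,2,3} --q--> {0,1,2,3}  [seen]
{1,2,3} --p--> {1,2,3}  [seen]
{1,2,3} --q--> {0,1,2,3}  [seen]
Reachable DFA states: {0}, {0,3}, {1,3}, {0,1,3}, {0,1,2,3}, {1,2,3}.

6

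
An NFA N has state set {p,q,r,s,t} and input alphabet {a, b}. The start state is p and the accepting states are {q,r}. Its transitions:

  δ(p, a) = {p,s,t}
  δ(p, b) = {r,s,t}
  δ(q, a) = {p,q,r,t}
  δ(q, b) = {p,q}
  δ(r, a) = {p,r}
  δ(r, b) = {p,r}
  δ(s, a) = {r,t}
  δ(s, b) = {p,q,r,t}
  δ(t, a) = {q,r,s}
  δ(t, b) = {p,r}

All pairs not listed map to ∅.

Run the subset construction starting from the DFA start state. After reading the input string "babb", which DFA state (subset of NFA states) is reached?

{p,q,r,s,t}

Start: {p}.
δ(p,b) = {r,s,t}.
Union: {r,s,t}.
After b: {r,s,t}.
δ(r,a) = {p,r}; δ(s,a) = {r,t}; δ(t,a) = {q,r,s}.
Union: {p,q,r,s,t}.
After a: {p,q,r,s,t}.
δ(p,b) = {r,s,t}; δ(q,b) = {p,q}; δ(r,b) = {p,r}; δ(s,b) = {p,q,r,t}; δ(t,b) = {p,r}.
Union: {p,q,r,s,t}.
After b: {p,q,r,s,t}.
δ(p,b) = {r,s,t}; δ(q,b) = {p,q}; δ(r,b) = {p,r}; δ(s,b) = {p,q,r,t}; δ(t,b) = {p,r}.
Union: {p,q,r,s,t}.
After b: {p,q,r,s,t}.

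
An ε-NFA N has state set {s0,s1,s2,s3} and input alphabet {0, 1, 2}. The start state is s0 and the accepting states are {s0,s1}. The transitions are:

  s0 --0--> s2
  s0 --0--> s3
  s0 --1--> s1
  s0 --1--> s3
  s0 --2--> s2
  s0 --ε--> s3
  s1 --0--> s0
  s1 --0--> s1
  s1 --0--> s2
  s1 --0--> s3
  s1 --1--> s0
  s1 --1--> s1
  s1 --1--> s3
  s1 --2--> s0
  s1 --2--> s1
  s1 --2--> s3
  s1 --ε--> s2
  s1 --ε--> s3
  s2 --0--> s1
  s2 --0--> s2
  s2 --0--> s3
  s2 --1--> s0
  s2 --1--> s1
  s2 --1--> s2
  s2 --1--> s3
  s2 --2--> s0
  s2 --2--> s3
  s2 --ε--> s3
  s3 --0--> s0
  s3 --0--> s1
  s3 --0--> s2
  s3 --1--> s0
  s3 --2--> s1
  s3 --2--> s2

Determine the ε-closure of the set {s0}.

{s0,s3}

Begin with {s0}.
s0 →ε {s3}; add s3.
ε-closure = {s0,s3}.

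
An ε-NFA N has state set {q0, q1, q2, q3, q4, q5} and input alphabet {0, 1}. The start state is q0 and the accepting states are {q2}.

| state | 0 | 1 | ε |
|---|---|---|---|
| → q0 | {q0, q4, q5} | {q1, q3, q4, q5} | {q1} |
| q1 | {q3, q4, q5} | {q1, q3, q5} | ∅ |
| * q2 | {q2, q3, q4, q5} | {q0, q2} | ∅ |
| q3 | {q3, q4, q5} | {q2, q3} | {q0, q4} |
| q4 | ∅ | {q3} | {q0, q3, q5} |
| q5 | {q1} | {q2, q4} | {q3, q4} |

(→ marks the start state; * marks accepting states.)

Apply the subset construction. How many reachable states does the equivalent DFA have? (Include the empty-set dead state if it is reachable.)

3

Start state of the DFA: {q0, q1} (ε-closure of the NFA start).
{q0, q1} --0--> {q0, q1, q3, q4, q5}  [new]
{q0, q1} --1--> {q0, q1, q3, q4, q5}  [seen]
{q0, q1, q3, q4, q5} --0--> {q0, q1, q3, q4, q5}  [seen]
{q0, q1, q3, q4, q5} --1--> {q0, q1, q2, q3, q4, q5}  [new]
{q0, q1, q2, q3, q4, q5} --0--> {q0, q1, q2, q3, q4, q5}  [seen]
{q0, q1, q2, q3, q4, q5} --1--> {q0, q1, q2, q3, q4, q5}  [seen]
Reachable DFA states: {q0, q1}, {q0, q1, q3, q4, q5}, {q0, q1, q2, q3, q4, q5}.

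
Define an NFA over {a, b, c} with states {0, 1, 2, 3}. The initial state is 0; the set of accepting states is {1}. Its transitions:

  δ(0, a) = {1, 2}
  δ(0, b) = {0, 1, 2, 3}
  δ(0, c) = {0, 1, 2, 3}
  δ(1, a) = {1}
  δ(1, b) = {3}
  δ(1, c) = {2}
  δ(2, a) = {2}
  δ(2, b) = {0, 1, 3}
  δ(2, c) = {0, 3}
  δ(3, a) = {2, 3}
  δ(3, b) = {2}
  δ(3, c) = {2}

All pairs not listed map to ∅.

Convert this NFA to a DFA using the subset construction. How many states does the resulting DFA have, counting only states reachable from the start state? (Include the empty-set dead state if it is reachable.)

Start state of the DFA: {0}.
{0} --a--> {1, 2}  [new]
{0} --b--> {0, 1, 2, 3}  [new]
{0} --c--> {0, 1, 2, 3}  [seen]
{1, 2} --a--> {1, 2}  [seen]
{1, 2} --b--> {0, 1, 3}  [new]
{1, 2} --c--> {0, 2, 3}  [new]
{0, 1, 2, 3} --a--> {1, 2, 3}  [new]
{0, 1, 2, 3} --b--> {0, 1, 2, 3}  [seen]
{0, 1, 2, 3} --c--> {0, 1, 2, 3}  [seen]
{0, 1, 3} --a--> {1, 2, 3}  [seen]
{0, 1, 3} --b--> {0, 1, 2, 3}  [seen]
{0, 1, 3} --c--> {0, 1, 2, 3}  [seen]
{0, 2, 3} --a--> {1, 2, 3}  [seen]
{0, 2, 3} --b--> {0, 1, 2, 3}  [seen]
{0, 2, 3} --c--> {0, 1, 2, 3}  [seen]
{1, 2, 3} --a--> {1, 2, 3}  [seen]
{1, 2, 3} --b--> {0, 1, 2, 3}  [seen]
{1, 2, 3} --c--> {0, 2, 3}  [seen]
Reachable DFA states: {0}, {1, 2}, {0, 1, 2, 3}, {0, 1, 3}, {0, 2, 3}, {1, 2, 3}.

6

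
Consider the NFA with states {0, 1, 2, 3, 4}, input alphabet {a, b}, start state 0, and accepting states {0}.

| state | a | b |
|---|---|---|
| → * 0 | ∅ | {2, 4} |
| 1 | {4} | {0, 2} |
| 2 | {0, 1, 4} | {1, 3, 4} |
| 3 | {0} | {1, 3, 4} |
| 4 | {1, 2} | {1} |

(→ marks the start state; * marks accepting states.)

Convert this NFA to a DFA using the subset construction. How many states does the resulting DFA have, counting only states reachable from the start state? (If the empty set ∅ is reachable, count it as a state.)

Start state of the DFA: {0}.
{0} --a--> ∅  [new]
{0} --b--> {2, 4}  [new]
∅ --a--> ∅  [seen]
∅ --b--> ∅  [seen]
{2, 4} --a--> {0, 1, 2, 4}  [new]
{2, 4} --b--> {1, 3, 4}  [new]
{0, 1, 2, 4} --a--> {0, 1, 2, 4}  [seen]
{0, 1, 2, 4} --b--> {0, 1, 2, 3, 4}  [new]
{1, 3, 4} --a--> {0, 1, 2, 4}  [seen]
{1, 3, 4} --b--> {0, 1, 2, 3, 4}  [seen]
{0, 1, 2, 3, 4} --a--> {0, 1, 2, 4}  [seen]
{0, 1, 2, 3, 4} --b--> {0, 1, 2, 3, 4}  [seen]
Reachable DFA states: {0}, ∅, {2, 4}, {0, 1, 2, 4}, {1, 3, 4}, {0, 1, 2, 3, 4}.

6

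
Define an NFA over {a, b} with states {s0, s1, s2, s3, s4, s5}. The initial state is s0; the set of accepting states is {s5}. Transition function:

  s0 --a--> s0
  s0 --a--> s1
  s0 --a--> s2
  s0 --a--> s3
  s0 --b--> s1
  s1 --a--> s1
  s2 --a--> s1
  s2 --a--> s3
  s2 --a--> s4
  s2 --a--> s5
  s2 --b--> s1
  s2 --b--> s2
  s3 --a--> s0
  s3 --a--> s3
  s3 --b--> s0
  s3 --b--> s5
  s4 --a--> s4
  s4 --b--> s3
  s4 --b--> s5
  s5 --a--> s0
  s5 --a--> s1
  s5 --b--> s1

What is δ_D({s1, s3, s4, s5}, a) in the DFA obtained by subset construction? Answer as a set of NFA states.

{s0, s1, s3, s4}

δ(s1,a) = {s1}; δ(s3,a) = {s0, s3}; δ(s4,a) = {s4}; δ(s5,a) = {s0, s1}.
Union: {s0, s1, s3, s4}.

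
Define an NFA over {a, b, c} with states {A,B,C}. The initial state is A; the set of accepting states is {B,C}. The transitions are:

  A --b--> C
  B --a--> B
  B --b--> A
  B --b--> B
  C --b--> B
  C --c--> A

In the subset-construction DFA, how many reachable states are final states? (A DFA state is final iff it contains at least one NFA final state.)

Start state of the DFA: {A}.
{A} --a--> ∅  [new]
{A} --b--> {C}  [new]
{A} --c--> ∅  [seen]
∅ --a--> ∅  [seen]
∅ --b--> ∅  [seen]
∅ --c--> ∅  [seen]
{C} --a--> ∅  [seen]
{C} --b--> {B}  [new]
{C} --c--> {A}  [seen]
{B} --a--> {B}  [seen]
{B} --b--> {A,B}  [new]
{B} --c--> ∅  [seen]
{A,B} --a--> {B}  [seen]
{A,B} --b--> {A,B,C}  [new]
{A,B} --c--> ∅  [seen]
{A,B,C} --a--> {B}  [seen]
{A,B,C} --b--> {A,B,C}  [seen]
{A,B,C} --c--> {A}  [seen]
Reachable DFA states: {A}, ∅, {C}, {B}, {A,B}, {A,B,C}.
Accepting DFA states (contain an NFA accepting state): {C}, {B}, {A,B}, {A,B,C}.

4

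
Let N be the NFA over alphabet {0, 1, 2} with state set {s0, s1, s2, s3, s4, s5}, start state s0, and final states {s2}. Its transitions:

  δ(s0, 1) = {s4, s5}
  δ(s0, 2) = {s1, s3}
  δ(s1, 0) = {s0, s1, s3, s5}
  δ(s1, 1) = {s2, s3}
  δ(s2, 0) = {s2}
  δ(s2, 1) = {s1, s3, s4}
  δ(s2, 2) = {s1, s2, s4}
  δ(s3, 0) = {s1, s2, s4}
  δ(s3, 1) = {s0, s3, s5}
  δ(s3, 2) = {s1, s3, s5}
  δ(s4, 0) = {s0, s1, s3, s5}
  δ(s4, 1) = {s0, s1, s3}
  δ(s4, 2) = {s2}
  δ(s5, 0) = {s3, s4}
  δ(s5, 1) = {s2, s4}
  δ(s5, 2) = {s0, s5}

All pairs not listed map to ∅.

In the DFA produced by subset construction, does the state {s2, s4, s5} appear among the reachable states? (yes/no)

no

Start state of the DFA: {s0}.
{s0} --0--> ∅  [new]
{s0} --1--> {s4, s5}  [new]
{s0} --2--> {s1, s3}  [new]
∅ --0--> ∅  [seen]
∅ --1--> ∅  [seen]
∅ --2--> ∅  [seen]
{s4, s5} --0--> {s0, s1, s3, s4, s5}  [new]
{s4, s5} --1--> {s0, s1, s2, s3, s4}  [new]
{s4, s5} --2--> {s0, s2, s5}  [new]
{s1, s3} --0--> {s0, s1, s2, s3, s4, s5}  [new]
{s1, s3} --1--> {s0, s2, s3, s5}  [new]
{s1, s3} --2--> {s1, s3, s5}  [new]
{s0, s1, s3, s4, s5} --0--> {s0, s1, s2, s3, s4, s5}  [seen]
{s0, s1, s3, s4, s5} --1--> {s0, s1, s2, s3, s4, s5}  [seen]
{s0, s1, s3, s4, s5} --2--> {s0, s1, s2, s3, s5}  [new]
{s0, s1, s2, s3, s4} --0--> {s0, s1, s2, s3, s4, s5}  [seen]
{s0, s1, s2, s3, s4} --1--> {s0, s1, s2, s3, s4, s5}  [seen]
{s0, s1, s2, s3, s4} --2--> {s1, s2, s3, s4, s5}  [new]
{s0, s2, s5} --0--> {s2, s3, s4}  [new]
{s0, s2, s5} --1--> {s1, s2, s3, s4, s5}  [seen]
{s0, s2, s5} --2--> {s0, s1, s2, s3, s4, s5}  [seen]
{s0, s1, s2, s3, s4, s5} --0--> {s0, s1, s2, s3, s4, s5}  [seen]
{s0, s1, s2, s3, s4, s5} --1--> {s0, s1, s2, s3, s4, s5}  [seen]
{s0, s1, s2, s3, s4, s5} --2--> {s0, s1, s2, s3, s4, s5}  [seen]
{s0, s2, s3, s5} --0--> {s1, s2, s3, s4}  [new]
{s0, s2, s3, s5} --1--> {s0, s1, s2, s3, s4, s5}  [seen]
{s0, s2, s3, s5} --2--> {s0, s1, s2, s3, s4, s5}  [seen]
{s1, s3, s5} --0--> {s0, s1, s2, s3, s4, s5}  [seen]
{s1, s3, s5} --1--> {s0, s2, s3, s4, s5}  [new]
{s1, s3, s5} --2--> {s0, s1, s3, s5}  [new]
{s0, s1, s2, s3, s5} --0--> {s0, s1, s2, s3, s4, s5}  [seen]
{s0, s1, s2, s3, s5} --1--> {s0, s1, s2, s3, s4, s5}  [seen]
{s0, s1, s2, s3, s5} --2--> {s0, s1, s2, s3, s4, s5}  [seen]
{s1, s2, s3, s4, s5} --0--> {s0, s1, s2, s3, s4, s5}  [seen]
{s1, s2, s3, s4, s5} --1--> {s0, s1, s2, s3, s4, s5}  [seen]
{s1, s2, s3, s4, s5} --2--> {s0, s1, s2, s3, s4, s5}  [seen]
{s2, s3, s4} --0--> {s0, s1, s2, s3, s4, s5}  [seen]
{s2, s3, s4} --1--> {s0, s1, s3, s4, s5}  [seen]
{s2, s3, s4} --2--> {s1, s2, s3, s4, s5}  [seen]
{s1, s2, s3, s4} --0--> {s0, s1, s2, s3, s4, s5}  [seen]
{s1, s2, s3, s4} --1--> {s0, s1, s2, s3, s4, s5}  [seen]
{s1, s2, s3, s4} --2--> {s1, s2, s3, s4, s5}  [seen]
{s0, s2, s3, s4, s5} --0--> {s0, s1, s2, s3, s4, s5}  [seen]
{s0, s2, s3, s4, s5} --1--> {s0, s1, s2, s3, s4, s5}  [seen]
{s0, s2, s3, s4, s5} --2--> {s0, s1, s2, s3, s4, s5}  [seen]
{s0, s1, s3, s5} --0--> {s0, s1, s2, s3, s4, s5}  [seen]
{s0, s1, s3, s5} --1--> {s0, s2, s3, s4, s5}  [seen]
{s0, s1, s3, s5} --2--> {s0, s1, s3, s5}  [seen]
Reachable DFA states: {s0}, ∅, {s4, s5}, {s1, s3}, {s0, s1, s3, s4, s5}, {s0, s1, s2, s3, s4}, {s0, s2, s5}, {s0, s1, s2, s3, s4, s5}, {s0, s2, s3, s5}, {s1, s3, s5}, {s0, s1, s2, s3, s5}, {s1, s2, s3, s4, s5}, {s2, s3, s4}, {s1, s2, s3, s4}, {s0, s2, s3, s4, s5}, {s0, s1, s3, s5}.
{s2, s4, s5} is not among them.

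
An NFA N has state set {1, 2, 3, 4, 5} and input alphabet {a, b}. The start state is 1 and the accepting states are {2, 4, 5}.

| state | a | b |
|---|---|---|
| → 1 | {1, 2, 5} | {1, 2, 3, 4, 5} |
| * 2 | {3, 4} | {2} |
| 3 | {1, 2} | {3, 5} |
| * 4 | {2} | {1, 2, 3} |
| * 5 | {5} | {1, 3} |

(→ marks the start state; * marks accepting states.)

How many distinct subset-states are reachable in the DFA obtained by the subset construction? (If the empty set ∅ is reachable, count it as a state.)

3

Start state of the DFA: {1}.
{1} --a--> {1, 2, 5}  [new]
{1} --b--> {1, 2, 3, 4, 5}  [new]
{1, 2, 5} --a--> {1, 2, 3, 4, 5}  [seen]
{1, 2, 5} --b--> {1, 2, 3, 4, 5}  [seen]
{1, 2, 3, 4, 5} --a--> {1, 2, 3, 4, 5}  [seen]
{1, 2, 3, 4, 5} --b--> {1, 2, 3, 4, 5}  [seen]
Reachable DFA states: {1}, {1, 2, 5}, {1, 2, 3, 4, 5}.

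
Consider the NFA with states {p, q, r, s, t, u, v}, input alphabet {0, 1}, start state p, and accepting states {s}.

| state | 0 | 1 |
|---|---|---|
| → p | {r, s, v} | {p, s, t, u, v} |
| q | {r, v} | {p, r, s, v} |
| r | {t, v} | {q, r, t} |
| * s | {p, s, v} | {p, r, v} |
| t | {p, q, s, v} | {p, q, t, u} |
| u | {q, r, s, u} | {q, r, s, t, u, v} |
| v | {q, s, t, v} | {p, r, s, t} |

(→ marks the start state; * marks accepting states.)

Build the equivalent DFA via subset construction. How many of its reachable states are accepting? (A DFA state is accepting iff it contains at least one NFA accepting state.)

5

Start state of the DFA: {p}.
{p} --0--> {r, s, v}  [new]
{p} --1--> {p, s, t, u, v}  [new]
{r, s, v} --0--> {p, q, s, t, v}  [new]
{r, s, v} --1--> {p, q, r, s, t, v}  [new]
{p, s, t, u, v} --0--> {p, q, r, s, t, u, v}  [new]
{p, s, t, u, v} --1--> {p, q, r, s, t, u, v}  [seen]
{p, q, s, t, v} --0--> {p, q, r, s, t, v}  [seen]
{p, q, s, t, v} --1--> {p, q, r, s, t, u, v}  [seen]
{p, q, r, s, t, v} --0--> {p, q, r, s, t, v}  [seen]
{p, q, r, s, t, v} --1--> {p, q, r, s, t, u, v}  [seen]
{p, q, r, s, t, u, v} --0--> {p, q, r, s, t, u, v}  [seen]
{p, q, r, s, t, u, v} --1--> {p, q, r, s, t, u, v}  [seen]
Reachable DFA states: {p}, {r, s, v}, {p, s, t, u, v}, {p, q, s, t, v}, {p, q, r, s, t, v}, {p, q, r, s, t, u, v}.
Accepting DFA states (contain an NFA accepting state): {r, s, v}, {p, s, t, u, v}, {p, q, s, t, v}, {p, q, r, s, t, v}, {p, q, r, s, t, u, v}.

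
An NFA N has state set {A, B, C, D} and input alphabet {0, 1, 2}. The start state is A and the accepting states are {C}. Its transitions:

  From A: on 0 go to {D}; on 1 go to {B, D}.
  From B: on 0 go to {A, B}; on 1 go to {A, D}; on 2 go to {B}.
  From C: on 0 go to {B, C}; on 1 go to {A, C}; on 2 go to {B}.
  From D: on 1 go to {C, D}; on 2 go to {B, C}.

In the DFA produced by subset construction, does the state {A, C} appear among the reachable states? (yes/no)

Start state of the DFA: {A}.
{A} --0--> {D}  [new]
{A} --1--> {B, D}  [new]
{A} --2--> ∅  [new]
{D} --0--> ∅  [seen]
{D} --1--> {C, D}  [new]
{D} --2--> {B, C}  [new]
{B, D} --0--> {A, B}  [new]
{B, D} --1--> {A, C, D}  [new]
{B, D} --2--> {B, C}  [seen]
∅ --0--> ∅  [seen]
∅ --1--> ∅  [seen]
∅ --2--> ∅  [seen]
{C, D} --0--> {B, C}  [seen]
{C, D} --1--> {A, C, D}  [seen]
{C, D} --2--> {B, C}  [seen]
{B, C} --0--> {A, B, C}  [new]
{B, C} --1--> {A, C, D}  [seen]
{B, C} --2--> {B}  [new]
{A, B} --0--> {A, B, D}  [new]
{A, B} --1--> {A, B, D}  [seen]
{A, B} --2--> {B}  [seen]
{A, C, D} --0--> {B, C, D}  [new]
{A, C, D} --1--> {A, B, C, D}  [new]
{A, C, D} --2--> {B, C}  [seen]
{A, B, C} --0--> {A, B, C, D}  [seen]
{A, B, C} --1--> {A, B, C, D}  [seen]
{A, B, C} --2--> {B}  [seen]
{B} --0--> {A, B}  [seen]
{B} --1--> {A, D}  [new]
{B} --2--> {B}  [seen]
{A, B, D} --0--> {A, B, D}  [seen]
{A, B, D} --1--> {A, B, C, D}  [seen]
{A, B, D} --2--> {B, C}  [seen]
{B, C, D} --0--> {A, B, C}  [seen]
{B, C, D} --1--> {A, C, D}  [seen]
{B, C, D} --2--> {B, C}  [seen]
{A, B, C, D} --0--> {A, B, C, D}  [seen]
{A, B, C, D} --1--> {A, B, C, D}  [seen]
{A, B, C, D} --2--> {B, C}  [seen]
{A, D} --0--> {D}  [seen]
{A, D} --1--> {B, C, D}  [seen]
{A, D} --2--> {B, C}  [seen]
Reachable DFA states: {A}, {D}, {B, D}, ∅, {C, D}, {B, C}, {A, B}, {A, C, D}, {A, B, C}, {B}, {A, B, D}, {B, C, D}, {A, B, C, D}, {A, D}.
{A, C} is not among them.

no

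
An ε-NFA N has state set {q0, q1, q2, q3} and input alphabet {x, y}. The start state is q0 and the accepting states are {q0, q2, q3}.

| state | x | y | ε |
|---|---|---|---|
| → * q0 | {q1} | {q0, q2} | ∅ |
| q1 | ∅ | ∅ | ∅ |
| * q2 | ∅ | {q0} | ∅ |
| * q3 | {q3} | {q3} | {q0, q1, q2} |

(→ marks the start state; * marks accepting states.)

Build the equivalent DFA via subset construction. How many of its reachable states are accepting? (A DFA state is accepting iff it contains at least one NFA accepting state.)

Start state of the DFA: {q0} (ε-closure of the NFA start).
{q0} --x--> {q1}  [new]
{q0} --y--> {q0, q2}  [new]
{q1} --x--> ∅  [new]
{q1} --y--> ∅  [seen]
{q0, q2} --x--> {q1}  [seen]
{q0, q2} --y--> {q0, q2}  [seen]
∅ --x--> ∅  [seen]
∅ --y--> ∅  [seen]
Reachable DFA states: {q0}, {q1}, {q0, q2}, ∅.
Accepting DFA states (contain an NFA accepting state): {q0}, {q0, q2}.

2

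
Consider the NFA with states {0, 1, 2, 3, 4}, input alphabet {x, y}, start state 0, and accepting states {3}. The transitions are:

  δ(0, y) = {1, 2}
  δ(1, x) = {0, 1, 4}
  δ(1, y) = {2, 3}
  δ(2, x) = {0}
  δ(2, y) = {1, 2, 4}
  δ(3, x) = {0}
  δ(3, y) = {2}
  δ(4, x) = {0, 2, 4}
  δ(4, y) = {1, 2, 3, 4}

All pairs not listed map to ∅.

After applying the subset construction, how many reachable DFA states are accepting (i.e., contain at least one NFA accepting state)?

1

Start state of the DFA: {0}.
{0} --x--> ∅  [new]
{0} --y--> {1, 2}  [new]
∅ --x--> ∅  [seen]
∅ --y--> ∅  [seen]
{1, 2} --x--> {0, 1, 4}  [new]
{1, 2} --y--> {1, 2, 3, 4}  [new]
{0, 1, 4} --x--> {0, 1, 2, 4}  [new]
{0, 1, 4} --y--> {1, 2, 3, 4}  [seen]
{1, 2, 3, 4} --x--> {0, 1, 2, 4}  [seen]
{1, 2, 3, 4} --y--> {1, 2, 3, 4}  [seen]
{0, 1, 2, 4} --x--> {0, 1, 2, 4}  [seen]
{0, 1, 2, 4} --y--> {1, 2, 3, 4}  [seen]
Reachable DFA states: {0}, ∅, {1, 2}, {0, 1, 4}, {1, 2, 3, 4}, {0, 1, 2, 4}.
Accepting DFA states (contain an NFA accepting state): {1, 2, 3, 4}.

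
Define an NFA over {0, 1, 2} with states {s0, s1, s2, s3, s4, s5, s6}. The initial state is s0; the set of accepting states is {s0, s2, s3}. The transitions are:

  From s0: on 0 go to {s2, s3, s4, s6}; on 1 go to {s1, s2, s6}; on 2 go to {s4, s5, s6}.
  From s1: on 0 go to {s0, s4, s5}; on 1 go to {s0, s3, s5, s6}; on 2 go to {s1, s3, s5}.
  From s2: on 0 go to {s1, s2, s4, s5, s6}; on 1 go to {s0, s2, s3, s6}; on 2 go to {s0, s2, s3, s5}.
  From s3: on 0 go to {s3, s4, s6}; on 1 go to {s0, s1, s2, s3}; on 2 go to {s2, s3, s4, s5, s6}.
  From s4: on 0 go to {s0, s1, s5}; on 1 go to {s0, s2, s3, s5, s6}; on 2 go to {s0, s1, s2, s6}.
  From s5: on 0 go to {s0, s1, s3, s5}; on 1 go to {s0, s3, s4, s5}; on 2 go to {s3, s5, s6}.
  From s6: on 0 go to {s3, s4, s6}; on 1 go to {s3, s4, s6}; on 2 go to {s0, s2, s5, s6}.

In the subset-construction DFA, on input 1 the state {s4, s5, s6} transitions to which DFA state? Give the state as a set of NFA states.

δ(s4,1) = {s0, s2, s3, s5, s6}; δ(s5,1) = {s0, s3, s4, s5}; δ(s6,1) = {s3, s4, s6}.
Union: {s0, s2, s3, s4, s5, s6}.

{s0, s2, s3, s4, s5, s6}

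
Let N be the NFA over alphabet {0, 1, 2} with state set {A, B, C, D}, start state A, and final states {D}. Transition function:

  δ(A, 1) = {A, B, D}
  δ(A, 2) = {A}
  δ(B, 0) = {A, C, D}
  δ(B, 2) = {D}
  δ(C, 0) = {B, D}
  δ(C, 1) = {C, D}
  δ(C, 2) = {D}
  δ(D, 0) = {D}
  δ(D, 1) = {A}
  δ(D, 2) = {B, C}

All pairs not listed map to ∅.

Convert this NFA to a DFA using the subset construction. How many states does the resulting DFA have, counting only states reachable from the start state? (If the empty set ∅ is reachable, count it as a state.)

7

Start state of the DFA: {A}.
{A} --0--> ∅  [new]
{A} --1--> {A, B, D}  [new]
{A} --2--> {A}  [seen]
∅ --0--> ∅  [seen]
∅ --1--> ∅  [seen]
∅ --2--> ∅  [seen]
{A, B, D} --0--> {A, C, D}  [new]
{A, B, D} --1--> {A, B, D}  [seen]
{A, B, D} --2--> {A, B, C, D}  [new]
{A, C, D} --0--> {B, D}  [new]
{A, C, D} --1--> {A, B, C, D}  [seen]
{A, C, D} --2--> {A, B, C, D}  [seen]
{A, B, C, D} --0--> {A, B, C, D}  [seen]
{A, B, C, D} --1--> {A, B, C, D}  [seen]
{A, B, C, D} --2--> {A, B, C, D}  [seen]
{B, D} --0--> {A, C, D}  [seen]
{B, D} --1--> {A}  [seen]
{B, D} --2--> {B, C, D}  [new]
{B, C, D} --0--> {A, B, C, D}  [seen]
{B, C, D} --1--> {A, C, D}  [seen]
{B, C, D} --2--> {B, C, D}  [seen]
Reachable DFA states: {A}, ∅, {A, B, D}, {A, C, D}, {A, B, C, D}, {B, D}, {B, C, D}.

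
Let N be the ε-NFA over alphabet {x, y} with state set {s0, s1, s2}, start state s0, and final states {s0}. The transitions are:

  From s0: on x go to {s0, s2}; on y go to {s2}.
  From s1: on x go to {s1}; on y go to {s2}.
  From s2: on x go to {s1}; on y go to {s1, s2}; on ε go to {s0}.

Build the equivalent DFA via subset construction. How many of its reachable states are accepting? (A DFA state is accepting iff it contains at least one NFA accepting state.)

Start state of the DFA: {s0} (ε-closure of the NFA start).
{s0} --x--> {s0, s2}  [new]
{s0} --y--> {s0, s2}  [seen]
{s0, s2} --x--> {s0, s1, s2}  [new]
{s0, s2} --y--> {s0, s1, s2}  [seen]
{s0, s1, s2} --x--> {s0, s1, s2}  [seen]
{s0, s1, s2} --y--> {s0, s1, s2}  [seen]
Reachable DFA states: {s0}, {s0, s2}, {s0, s1, s2}.
Accepting DFA states (contain an NFA accepting state): {s0}, {s0, s2}, {s0, s1, s2}.

3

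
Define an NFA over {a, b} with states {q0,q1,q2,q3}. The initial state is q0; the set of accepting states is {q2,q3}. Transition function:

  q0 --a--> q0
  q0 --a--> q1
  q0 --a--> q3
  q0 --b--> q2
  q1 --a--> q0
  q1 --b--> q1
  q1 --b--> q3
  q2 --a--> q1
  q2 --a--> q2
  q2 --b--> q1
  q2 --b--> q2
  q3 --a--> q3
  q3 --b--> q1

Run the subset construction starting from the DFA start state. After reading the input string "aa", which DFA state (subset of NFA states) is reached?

{q0,q1,q3}

Start: {q0}.
δ(q0,a) = {q0,q1,q3}.
Union: {q0,q1,q3}.
After a: {q0,q1,q3}.
δ(q0,a) = {q0,q1,q3}; δ(q1,a) = {q0}; δ(q3,a) = {q3}.
Union: {q0,q1,q3}.
After a: {q0,q1,q3}.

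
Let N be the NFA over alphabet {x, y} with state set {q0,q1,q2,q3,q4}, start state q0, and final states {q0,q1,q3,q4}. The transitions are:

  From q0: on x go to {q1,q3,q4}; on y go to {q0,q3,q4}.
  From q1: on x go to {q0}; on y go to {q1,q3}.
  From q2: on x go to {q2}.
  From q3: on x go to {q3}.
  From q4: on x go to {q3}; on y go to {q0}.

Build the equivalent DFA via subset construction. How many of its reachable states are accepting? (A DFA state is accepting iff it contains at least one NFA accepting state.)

Start state of the DFA: {q0}.
{q0} --x--> {q1,q3,q4}  [new]
{q0} --y--> {q0,q3,q4}  [new]
{q1,q3,q4} --x--> {q0,q3}  [new]
{q1,q3,q4} --y--> {q0,q1,q3}  [new]
{q0,q3,q4} --x--> {q1,q3,q4}  [seen]
{q0,q3,q4} --y--> {q0,q3,q4}  [seen]
{q0,q3} --x--> {q1,q3,q4}  [seen]
{q0,q3} --y--> {q0,q3,q4}  [seen]
{q0,q1,q3} --x--> {q0,q1,q3,q4}  [new]
{q0,q1,q3} --y--> {q0,q1,q3,q4}  [seen]
{q0,q1,q3,q4} --x--> {q0,q1,q3,q4}  [seen]
{q0,q1,q3,q4} --y--> {q0,q1,q3,q4}  [seen]
Reachable DFA states: {q0}, {q1,q3,q4}, {q0,q3,q4}, {q0,q3}, {q0,q1,q3}, {q0,q1,q3,q4}.
Accepting DFA states (contain an NFA accepting state): {q0}, {q1,q3,q4}, {q0,q3,q4}, {q0,q3}, {q0,q1,q3}, {q0,q1,q3,q4}.

6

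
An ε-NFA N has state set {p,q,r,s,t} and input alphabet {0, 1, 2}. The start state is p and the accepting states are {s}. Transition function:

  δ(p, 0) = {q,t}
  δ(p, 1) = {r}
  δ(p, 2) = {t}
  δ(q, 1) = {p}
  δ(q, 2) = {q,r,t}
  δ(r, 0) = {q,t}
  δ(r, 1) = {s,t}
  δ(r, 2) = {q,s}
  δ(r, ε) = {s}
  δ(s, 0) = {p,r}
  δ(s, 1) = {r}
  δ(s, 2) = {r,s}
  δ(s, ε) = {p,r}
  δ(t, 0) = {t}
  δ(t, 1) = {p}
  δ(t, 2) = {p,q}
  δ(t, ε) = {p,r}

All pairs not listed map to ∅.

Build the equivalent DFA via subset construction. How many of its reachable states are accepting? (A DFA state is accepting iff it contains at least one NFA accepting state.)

3

Start state of the DFA: {p} (ε-closure of the NFA start).
{p} --0--> {p,q,r,s,t}  [new]
{p} --1--> {p,r,s}  [new]
{p} --2--> {p,r,s,t}  [new]
{p,q,r,s,t} --0--> {p,q,r,s,t}  [seen]
{p,q,r,s,t} --1--> {p,r,s,t}  [seen]
{p,q,r,s,t} --2--> {p,q,r,s,t}  [seen]
{p,r,s} --0--> {p,q,r,s,t}  [seen]
{p,r,s} --1--> {p,r,s,t}  [seen]
{p,r,s} --2--> {p,q,r,s,t}  [seen]
{p,r,s,t} --0--> {p,q,r,s,t}  [seen]
{p,r,s,t} --1--> {p,r,s,t}  [seen]
{p,r,s,t} --2--> {p,q,r,s,t}  [seen]
Reachable DFA states: {p}, {p,q,r,s,t}, {p,r,s}, {p,r,s,t}.
Accepting DFA states (contain an NFA accepting state): {p,q,r,s,t}, {p,r,s}, {p,r,s,t}.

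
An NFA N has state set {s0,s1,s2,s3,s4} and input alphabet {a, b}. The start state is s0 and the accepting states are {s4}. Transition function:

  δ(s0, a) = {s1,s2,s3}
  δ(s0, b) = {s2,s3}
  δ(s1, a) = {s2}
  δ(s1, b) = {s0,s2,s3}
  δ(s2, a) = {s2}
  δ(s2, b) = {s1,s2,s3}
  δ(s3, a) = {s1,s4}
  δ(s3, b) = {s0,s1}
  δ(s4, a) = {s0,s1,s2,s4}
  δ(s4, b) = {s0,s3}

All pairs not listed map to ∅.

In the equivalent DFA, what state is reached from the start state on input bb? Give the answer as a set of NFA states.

Start: {s0}.
δ(s0,b) = {s2,s3}.
Union: {s2,s3}.
After b: {s2,s3}.
δ(s2,b) = {s1,s2,s3}; δ(s3,b) = {s0,s1}.
Union: {s0,s1,s2,s3}.
After b: {s0,s1,s2,s3}.

{s0,s1,s2,s3}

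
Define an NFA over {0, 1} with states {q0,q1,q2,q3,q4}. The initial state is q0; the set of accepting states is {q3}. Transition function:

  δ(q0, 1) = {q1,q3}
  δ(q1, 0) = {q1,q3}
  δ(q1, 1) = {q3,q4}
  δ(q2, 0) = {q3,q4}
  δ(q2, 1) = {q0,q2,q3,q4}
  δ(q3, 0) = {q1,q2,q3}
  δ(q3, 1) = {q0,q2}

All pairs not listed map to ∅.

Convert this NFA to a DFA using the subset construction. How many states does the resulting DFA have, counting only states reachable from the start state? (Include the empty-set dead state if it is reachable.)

Start state of the DFA: {q0}.
{q0} --0--> ∅  [new]
{q0} --1--> {q1,q3}  [new]
∅ --0--> ∅  [seen]
∅ --1--> ∅  [seen]
{q1,q3} --0--> {q1,q2,q3}  [new]
{q1,q3} --1--> {q0,q2,q3,q4}  [new]
{q1,q2,q3} --0--> {q1,q2,q3,q4}  [new]
{q1,q2,q3} --1--> {q0,q2,q3,q4}  [seen]
{q0,q2,q3,q4} --0--> {q1,q2,q3,q4}  [seen]
{q0,q2,q3,q4} --1--> {q0,q1,q2,q3,q4}  [new]
{q1,q2,q3,q4} --0--> {q1,q2,q3,q4}  [seen]
{q1,q2,q3,q4} --1--> {q0,q2,q3,q4}  [seen]
{q0,q1,q2,q3,q4} --0--> {q1,q2,q3,q4}  [seen]
{q0,q1,q2,q3,q4} --1--> {q0,q1,q2,q3,q4}  [seen]
Reachable DFA states: {q0}, ∅, {q1,q3}, {q1,q2,q3}, {q0,q2,q3,q4}, {q1,q2,q3,q4}, {q0,q1,q2,q3,q4}.

7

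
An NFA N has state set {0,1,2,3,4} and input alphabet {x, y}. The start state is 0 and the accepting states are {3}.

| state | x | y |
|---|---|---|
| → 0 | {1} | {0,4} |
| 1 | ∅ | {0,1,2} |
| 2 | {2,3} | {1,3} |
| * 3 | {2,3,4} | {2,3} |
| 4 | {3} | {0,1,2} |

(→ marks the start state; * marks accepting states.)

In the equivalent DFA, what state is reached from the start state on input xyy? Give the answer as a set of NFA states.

{0,1,2,3,4}

Start: {0}.
δ(0,x) = {1}.
Union: {1}.
After x: {1}.
δ(1,y) = {0,1,2}.
Union: {0,1,2}.
After y: {0,1,2}.
δ(0,y) = {0,4}; δ(1,y) = {0,1,2}; δ(2,y) = {1,3}.
Union: {0,1,2,3,4}.
After y: {0,1,2,3,4}.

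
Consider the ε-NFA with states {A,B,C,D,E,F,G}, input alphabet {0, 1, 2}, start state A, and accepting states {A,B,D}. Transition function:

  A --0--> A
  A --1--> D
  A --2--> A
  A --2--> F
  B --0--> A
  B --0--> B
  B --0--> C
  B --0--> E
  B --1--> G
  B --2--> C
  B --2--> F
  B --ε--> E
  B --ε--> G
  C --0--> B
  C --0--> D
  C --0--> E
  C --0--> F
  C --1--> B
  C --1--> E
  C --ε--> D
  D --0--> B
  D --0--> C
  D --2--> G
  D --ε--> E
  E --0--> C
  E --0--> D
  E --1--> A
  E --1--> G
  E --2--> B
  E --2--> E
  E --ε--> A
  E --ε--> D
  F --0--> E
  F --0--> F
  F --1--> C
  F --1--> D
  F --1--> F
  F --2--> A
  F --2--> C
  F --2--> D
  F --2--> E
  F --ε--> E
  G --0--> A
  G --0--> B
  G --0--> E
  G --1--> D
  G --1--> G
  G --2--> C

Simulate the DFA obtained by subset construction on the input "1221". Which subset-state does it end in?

Start: {A}.
δ(A,1) = {D}.
Union: {D}.
ε-closure gives {A,D,E}.
After 1: {A,D,E}.
δ(A,2) = {A,F}; δ(D,2) = {G}; δ(E,2) = {B,E}.
Union: {A,B,E,F,G}.
ε-closure gives {A,B,D,E,F,G}.
After 2: {A,B,D,E,F,G}.
δ(A,2) = {A,F}; δ(B,2) = {C,F}; δ(D,2) = {G}; δ(E,2) = {B,E}; δ(F,2) = {A,C,D,E}; δ(G,2) = {C}.
Union: {A,B,C,D,E,F,G}.
After 2: {A,B,C,D,E,F,G}.
δ(A,1) = {D}; δ(B,1) = {G}; δ(C,1) = {B,E}; δ(D,1) = ∅; δ(E,1) = {A,G}; δ(F,1) = {C,D,F}; δ(G,1) = {D,G}.
Union: {A,B,C,D,E,F,G}.
After 1: {A,B,C,D,E,F,G}.

{A,B,C,D,E,F,G}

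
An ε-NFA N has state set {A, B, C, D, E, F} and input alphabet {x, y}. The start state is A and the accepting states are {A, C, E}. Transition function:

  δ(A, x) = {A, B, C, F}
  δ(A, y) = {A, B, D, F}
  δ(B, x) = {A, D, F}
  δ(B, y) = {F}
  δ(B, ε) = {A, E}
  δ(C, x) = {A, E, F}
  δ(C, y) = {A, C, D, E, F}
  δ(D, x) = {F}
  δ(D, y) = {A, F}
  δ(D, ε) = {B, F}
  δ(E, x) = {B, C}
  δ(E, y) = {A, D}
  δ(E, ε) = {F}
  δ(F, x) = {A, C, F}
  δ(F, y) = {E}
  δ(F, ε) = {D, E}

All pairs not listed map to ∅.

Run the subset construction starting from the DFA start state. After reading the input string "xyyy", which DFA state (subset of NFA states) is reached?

{A, B, C, D, E, F}

Start: {A}.
δ(A,x) = {A, B, C, F}.
Union: {A, B, C, F}.
ε-closure gives {A, B, C, D, E, F}.
After x: {A, B, C, D, E, F}.
δ(A,y) = {A, B, D, F}; δ(B,y) = {F}; δ(C,y) = {A, C, D, E, F}; δ(D,y) = {A, F}; δ(E,y) = {A, D}; δ(F,y) = {E}.
Union: {A, B, C, D, E, F}.
After y: {A, B, C, D, E, F}.
δ(A,y) = {A, B, D, F}; δ(B,y) = {F}; δ(C,y) = {A, C, D, E, F}; δ(D,y) = {A, F}; δ(E,y) = {A, D}; δ(F,y) = {E}.
Union: {A, B, C, D, E, F}.
After y: {A, B, C, D, E, F}.
δ(A,y) = {A, B, D, F}; δ(B,y) = {F}; δ(C,y) = {A, C, D, E, F}; δ(D,y) = {A, F}; δ(E,y) = {A, D}; δ(F,y) = {E}.
Union: {A, B, C, D, E, F}.
After y: {A, B, C, D, E, F}.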